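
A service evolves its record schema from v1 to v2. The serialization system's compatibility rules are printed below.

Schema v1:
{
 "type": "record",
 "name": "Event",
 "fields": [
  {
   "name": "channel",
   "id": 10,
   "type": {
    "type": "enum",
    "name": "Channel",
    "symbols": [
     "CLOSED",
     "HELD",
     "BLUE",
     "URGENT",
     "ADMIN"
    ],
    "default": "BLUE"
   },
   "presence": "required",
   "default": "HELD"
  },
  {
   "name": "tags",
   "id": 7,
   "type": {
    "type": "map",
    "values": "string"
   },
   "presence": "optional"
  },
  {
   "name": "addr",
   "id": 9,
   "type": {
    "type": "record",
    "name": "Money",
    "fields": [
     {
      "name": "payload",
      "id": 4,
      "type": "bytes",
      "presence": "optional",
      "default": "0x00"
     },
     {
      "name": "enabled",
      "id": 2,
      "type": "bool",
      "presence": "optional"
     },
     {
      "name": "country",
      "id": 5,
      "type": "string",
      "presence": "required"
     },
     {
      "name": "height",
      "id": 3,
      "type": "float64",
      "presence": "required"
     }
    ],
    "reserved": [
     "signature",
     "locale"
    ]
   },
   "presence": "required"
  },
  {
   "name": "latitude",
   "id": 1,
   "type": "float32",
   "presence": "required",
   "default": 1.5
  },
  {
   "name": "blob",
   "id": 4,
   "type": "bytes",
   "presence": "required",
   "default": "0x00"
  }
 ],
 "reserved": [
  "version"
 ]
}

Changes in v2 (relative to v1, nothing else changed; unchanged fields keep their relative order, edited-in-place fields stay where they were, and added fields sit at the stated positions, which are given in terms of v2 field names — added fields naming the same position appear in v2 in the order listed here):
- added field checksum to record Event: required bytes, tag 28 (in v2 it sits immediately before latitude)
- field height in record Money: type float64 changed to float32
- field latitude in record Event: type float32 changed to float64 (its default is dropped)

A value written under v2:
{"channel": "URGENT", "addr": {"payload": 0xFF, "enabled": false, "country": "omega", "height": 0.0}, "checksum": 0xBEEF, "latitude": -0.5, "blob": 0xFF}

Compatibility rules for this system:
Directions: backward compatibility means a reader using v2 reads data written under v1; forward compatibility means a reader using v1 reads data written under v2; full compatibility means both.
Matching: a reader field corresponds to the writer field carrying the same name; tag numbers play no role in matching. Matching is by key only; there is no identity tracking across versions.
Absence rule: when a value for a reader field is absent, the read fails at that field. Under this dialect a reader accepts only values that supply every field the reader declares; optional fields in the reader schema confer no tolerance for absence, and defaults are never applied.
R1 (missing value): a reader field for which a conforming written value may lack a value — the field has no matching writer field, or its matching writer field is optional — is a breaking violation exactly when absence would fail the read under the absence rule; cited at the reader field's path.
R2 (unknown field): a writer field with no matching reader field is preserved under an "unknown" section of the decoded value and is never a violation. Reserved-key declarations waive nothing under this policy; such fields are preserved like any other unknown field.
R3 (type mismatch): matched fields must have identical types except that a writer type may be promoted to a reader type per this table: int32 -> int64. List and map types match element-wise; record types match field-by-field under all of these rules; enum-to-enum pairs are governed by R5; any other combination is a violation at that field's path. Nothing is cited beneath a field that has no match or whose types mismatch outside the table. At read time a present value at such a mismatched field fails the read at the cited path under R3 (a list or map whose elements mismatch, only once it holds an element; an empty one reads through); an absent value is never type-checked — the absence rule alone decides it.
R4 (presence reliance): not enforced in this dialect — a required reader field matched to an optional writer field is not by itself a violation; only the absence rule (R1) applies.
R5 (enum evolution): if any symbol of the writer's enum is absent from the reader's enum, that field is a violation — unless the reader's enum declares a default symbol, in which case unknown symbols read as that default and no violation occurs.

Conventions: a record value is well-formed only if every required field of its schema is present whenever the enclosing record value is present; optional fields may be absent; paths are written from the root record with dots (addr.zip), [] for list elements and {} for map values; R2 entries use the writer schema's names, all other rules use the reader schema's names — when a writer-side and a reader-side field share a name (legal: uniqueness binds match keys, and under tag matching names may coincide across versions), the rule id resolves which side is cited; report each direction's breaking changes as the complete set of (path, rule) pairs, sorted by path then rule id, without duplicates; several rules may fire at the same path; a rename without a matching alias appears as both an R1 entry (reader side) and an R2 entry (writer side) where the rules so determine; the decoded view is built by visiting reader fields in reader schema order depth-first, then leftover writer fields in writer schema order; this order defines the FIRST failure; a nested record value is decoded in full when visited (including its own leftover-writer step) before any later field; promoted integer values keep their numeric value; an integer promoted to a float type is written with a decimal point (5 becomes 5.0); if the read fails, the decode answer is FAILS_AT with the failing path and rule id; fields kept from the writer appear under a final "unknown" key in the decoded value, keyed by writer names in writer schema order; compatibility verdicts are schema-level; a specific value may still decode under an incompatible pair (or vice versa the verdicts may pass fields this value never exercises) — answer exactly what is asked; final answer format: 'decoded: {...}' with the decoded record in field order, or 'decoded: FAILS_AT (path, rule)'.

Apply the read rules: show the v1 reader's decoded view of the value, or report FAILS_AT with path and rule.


decoded: FAILS_AT (tags, R1)

the writer's type comes first in each Event pair
migrating the Event value to v1:
  channel := "URGENT"
  read fails at tags under R1 (no fill)
  => FAILS_AT (tags, R1)
ruling out the remaining Event differences:
  added field checksum to record Event: required bytes, tag 28 (in v2 it sits immediately before latitude) -> affects the rule determinations only; this particular Event value decodes identically
  field height in record Money: type float64 changed to float32 -> affects the rule determinations only; this particular Event value decodes identically
  field latitude in record Event: type float32 changed to float64 (its default is dropped) -> affects the rule determinations only; this particular Event value decodes identically


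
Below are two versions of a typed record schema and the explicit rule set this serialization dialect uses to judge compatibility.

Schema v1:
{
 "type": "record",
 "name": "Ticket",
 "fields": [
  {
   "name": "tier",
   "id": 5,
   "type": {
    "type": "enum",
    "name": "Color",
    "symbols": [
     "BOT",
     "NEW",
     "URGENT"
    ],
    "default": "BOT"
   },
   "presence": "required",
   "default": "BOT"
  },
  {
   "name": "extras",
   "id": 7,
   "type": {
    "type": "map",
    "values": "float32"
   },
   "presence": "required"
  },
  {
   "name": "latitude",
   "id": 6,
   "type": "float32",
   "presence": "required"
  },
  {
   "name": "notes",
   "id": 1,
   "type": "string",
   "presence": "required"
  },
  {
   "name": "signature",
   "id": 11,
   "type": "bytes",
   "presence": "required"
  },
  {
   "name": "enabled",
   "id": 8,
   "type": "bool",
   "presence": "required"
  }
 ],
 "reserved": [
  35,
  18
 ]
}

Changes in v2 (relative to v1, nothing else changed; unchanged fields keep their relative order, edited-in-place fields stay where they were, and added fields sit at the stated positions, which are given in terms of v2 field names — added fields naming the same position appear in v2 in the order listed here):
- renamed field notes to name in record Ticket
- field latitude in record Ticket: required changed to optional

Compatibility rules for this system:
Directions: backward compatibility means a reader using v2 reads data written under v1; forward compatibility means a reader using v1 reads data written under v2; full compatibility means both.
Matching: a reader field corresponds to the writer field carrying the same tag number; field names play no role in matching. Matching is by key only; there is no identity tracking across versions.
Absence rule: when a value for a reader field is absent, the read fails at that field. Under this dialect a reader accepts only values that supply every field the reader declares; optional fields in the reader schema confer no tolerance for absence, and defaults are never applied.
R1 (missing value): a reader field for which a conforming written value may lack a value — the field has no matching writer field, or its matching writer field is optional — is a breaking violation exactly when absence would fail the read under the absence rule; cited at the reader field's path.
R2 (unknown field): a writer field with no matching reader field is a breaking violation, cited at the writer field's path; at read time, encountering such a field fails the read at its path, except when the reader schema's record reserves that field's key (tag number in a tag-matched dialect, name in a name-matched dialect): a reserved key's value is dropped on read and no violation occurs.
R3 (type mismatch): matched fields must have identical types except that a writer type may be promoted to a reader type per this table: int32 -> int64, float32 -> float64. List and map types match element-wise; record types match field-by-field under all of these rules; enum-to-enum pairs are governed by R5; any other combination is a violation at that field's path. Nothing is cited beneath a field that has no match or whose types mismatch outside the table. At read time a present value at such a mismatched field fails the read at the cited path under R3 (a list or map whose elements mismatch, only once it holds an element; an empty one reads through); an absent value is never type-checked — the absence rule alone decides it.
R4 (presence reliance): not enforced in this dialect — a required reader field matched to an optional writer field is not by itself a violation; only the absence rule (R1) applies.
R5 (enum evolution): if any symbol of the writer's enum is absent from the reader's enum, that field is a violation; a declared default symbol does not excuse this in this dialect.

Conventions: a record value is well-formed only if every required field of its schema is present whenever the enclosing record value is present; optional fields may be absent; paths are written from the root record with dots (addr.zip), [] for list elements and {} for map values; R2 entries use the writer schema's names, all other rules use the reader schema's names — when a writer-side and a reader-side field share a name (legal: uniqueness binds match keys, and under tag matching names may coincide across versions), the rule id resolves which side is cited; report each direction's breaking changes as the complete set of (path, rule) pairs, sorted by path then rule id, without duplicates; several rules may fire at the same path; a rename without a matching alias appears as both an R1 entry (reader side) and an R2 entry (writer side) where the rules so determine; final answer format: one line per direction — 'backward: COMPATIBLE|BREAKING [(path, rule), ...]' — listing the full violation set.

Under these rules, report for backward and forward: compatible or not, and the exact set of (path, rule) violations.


backward: COMPATIBLE []; forward: BREAKING [(latitude, R1)]

each type pair in Ticket: writer, then reader
backward on Ticket — v2 reading data written by v1:
  tier: Color -> Color, writer required; from tier
  extras: map<string, float32> -> map<string, float32>, writer required; from extras
  latitude: float32 -> float32, writer required; from latitude
  name: string -> string, writer required; from notes
  signature: bytes -> bytes, writer required; from signature
  enabled: bool -> bool, writer required; from enabled
  => backward verdict for Ticket: COMPATIBLE, no violations
forward on Ticket — v1 reading data written by v2:
  tier: Color -> Color, writer required; from tier
  extras: map<string, float32> -> map<string, float32>, writer required; from extras
  latitude: float32 -> float32, writer optional; from latitude
  notes: string -> string, writer required; from name
  signature: bytes -> bytes, writer required; from signature
  enabled: bool -> bool, writer required; from enabled
  violation R1 at latitude
  => forward verdict for Ticket: BREAKING, 1 violation(s)


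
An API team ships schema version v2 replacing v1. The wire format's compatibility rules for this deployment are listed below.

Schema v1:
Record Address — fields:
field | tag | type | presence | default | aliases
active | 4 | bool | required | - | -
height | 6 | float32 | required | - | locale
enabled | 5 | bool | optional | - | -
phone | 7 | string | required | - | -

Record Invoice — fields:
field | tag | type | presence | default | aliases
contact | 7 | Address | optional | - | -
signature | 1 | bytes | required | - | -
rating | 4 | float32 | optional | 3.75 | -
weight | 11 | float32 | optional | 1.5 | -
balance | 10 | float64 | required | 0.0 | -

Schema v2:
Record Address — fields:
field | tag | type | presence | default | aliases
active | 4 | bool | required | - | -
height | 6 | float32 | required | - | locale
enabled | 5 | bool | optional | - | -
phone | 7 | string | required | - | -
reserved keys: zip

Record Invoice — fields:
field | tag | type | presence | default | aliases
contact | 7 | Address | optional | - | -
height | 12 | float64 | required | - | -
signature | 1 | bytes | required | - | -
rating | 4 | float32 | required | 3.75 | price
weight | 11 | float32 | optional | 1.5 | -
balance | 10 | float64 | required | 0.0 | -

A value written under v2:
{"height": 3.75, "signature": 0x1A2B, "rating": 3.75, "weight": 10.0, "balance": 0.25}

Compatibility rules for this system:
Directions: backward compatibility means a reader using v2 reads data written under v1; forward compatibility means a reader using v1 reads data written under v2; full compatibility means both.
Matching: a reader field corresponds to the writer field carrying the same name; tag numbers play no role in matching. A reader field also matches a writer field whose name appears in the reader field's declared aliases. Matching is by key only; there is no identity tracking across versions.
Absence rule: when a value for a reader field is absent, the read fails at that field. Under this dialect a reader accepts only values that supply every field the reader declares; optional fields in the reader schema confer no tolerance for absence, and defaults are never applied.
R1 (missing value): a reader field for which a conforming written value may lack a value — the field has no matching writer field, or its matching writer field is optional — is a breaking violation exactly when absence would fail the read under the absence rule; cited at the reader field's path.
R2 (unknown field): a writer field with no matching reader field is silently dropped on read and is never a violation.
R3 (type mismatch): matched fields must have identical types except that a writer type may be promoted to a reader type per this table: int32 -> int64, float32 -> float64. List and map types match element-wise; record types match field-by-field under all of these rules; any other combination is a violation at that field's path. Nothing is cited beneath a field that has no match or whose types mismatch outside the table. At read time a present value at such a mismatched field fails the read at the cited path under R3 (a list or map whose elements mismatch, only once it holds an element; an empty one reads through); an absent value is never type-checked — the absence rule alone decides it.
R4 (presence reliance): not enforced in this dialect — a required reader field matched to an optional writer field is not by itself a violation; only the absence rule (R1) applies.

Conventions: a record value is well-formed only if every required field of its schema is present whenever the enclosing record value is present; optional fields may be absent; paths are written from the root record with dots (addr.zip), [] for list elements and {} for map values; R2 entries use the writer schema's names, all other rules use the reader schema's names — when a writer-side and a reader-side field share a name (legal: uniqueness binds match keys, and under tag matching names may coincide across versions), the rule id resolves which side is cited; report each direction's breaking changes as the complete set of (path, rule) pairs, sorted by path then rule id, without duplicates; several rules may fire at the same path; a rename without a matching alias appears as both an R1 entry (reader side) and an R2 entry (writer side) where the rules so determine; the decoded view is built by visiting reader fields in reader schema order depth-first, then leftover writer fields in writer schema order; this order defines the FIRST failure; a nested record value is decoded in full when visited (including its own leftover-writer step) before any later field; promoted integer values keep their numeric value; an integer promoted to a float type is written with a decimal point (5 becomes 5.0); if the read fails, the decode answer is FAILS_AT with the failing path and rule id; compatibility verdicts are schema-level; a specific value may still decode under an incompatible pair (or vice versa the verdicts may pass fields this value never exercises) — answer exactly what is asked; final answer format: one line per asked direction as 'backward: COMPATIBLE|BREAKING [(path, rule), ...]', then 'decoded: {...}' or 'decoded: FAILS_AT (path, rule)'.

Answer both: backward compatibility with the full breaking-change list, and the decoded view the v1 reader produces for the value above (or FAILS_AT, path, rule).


in Invoice below, arrows point writer -> reader
checking backward for Invoice: reader v2 against writer v1:
  contact: Address -> Address, writer optional; from contact
  height has no writer counterpart
  signature: bytes -> bytes, writer required; from signature
  rating: float32 -> float32, writer optional; from rating
  weight: float32 -> float32, writer optional; from weight
  balance: float64 -> float64, writer required; from balance
  contact.active: bool -> bool, writer required; from contact.active
  contact.height: float32 -> float32, writer required; from contact.height
  contact.enabled: bool -> bool, writer optional; from contact.enabled
  contact.phone: string -> string, writer required; from contact.phone
  violation R1 at contact
  violation R1 at contact.enabled
  violation R1 at height
  violation R1 at rating
  violation R1 at weight
  => 5 violation(s): backward is BREAKING for Invoice
decode walk for Invoice under reader schema v1:
  read fails at contact under R1 (no fill)
  => FAILS_AT (contact, R1)
diffs on Invoice not affecting the asked answer:
  field rating in record Invoice: optional changed to required -> affects forward compatibility only, which is not asked

backward: BREAKING [(contact, R1), (contact.enabled, R1), (height, R1), (rating, R1), (weight, R1)]; decoded: FAILS_AT (contact, R1)


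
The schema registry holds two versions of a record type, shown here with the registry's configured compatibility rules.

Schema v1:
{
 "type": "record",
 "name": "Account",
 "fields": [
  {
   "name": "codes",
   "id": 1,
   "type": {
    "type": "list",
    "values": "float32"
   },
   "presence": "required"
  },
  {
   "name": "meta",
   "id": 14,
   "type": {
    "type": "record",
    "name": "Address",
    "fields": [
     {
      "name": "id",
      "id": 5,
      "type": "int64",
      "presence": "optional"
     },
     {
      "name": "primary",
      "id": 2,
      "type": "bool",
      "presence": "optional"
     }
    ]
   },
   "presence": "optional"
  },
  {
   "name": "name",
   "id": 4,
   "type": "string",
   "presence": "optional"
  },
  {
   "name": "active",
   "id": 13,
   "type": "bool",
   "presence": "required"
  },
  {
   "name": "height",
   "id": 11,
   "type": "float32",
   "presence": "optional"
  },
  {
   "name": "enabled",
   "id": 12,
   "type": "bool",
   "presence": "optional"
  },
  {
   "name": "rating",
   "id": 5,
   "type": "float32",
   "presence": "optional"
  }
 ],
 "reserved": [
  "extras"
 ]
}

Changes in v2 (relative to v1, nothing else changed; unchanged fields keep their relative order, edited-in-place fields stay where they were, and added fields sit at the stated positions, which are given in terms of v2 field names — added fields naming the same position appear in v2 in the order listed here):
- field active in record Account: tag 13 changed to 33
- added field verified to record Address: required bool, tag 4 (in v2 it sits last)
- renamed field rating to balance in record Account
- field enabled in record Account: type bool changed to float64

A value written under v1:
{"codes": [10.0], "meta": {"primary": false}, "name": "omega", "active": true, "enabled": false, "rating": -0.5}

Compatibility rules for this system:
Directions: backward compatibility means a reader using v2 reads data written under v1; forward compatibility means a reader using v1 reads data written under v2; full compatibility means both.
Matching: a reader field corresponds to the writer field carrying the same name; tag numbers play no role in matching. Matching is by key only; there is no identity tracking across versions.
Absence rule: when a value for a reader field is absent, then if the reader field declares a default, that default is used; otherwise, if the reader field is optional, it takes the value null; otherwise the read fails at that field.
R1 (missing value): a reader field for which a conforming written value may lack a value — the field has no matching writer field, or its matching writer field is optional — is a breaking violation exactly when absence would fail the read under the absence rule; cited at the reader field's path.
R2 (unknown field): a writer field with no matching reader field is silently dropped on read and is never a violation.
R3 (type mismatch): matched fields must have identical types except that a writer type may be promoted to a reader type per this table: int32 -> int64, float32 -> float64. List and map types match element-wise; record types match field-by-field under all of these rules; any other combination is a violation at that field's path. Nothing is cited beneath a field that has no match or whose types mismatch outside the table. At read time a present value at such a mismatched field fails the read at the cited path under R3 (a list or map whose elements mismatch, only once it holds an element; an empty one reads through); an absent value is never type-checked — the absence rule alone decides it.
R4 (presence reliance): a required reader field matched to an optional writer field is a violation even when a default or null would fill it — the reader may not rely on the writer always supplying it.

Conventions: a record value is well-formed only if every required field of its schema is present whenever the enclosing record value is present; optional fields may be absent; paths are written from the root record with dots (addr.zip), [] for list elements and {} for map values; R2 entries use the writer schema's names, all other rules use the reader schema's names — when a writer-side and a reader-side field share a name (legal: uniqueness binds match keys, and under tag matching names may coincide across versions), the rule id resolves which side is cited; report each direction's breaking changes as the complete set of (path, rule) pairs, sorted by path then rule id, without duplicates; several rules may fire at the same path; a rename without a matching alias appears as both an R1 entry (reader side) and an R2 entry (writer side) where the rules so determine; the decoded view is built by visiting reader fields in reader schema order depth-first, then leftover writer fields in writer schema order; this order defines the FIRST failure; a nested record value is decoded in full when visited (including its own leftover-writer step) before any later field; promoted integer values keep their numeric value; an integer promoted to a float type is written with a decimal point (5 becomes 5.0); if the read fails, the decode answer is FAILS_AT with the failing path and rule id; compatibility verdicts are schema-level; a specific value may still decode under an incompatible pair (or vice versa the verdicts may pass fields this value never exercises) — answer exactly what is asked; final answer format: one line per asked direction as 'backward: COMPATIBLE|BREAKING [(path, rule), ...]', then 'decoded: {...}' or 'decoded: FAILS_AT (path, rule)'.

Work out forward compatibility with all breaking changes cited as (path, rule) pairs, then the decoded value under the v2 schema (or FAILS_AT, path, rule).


in Account below, arrows point writer -> reader
forward on Account — v1 reading data written by v2:
  codes <- codes (list<float32> -> list<float32>, writer required)
  meta <- meta (Address -> Address, writer optional)
  name <- name (string -> string, writer optional)
  active <- active (bool -> bool, writer required)
  height <- height (float32 -> float32, writer optional)
  enabled <- enabled (float64 -> bool, writer optional)
  rating: no writer-side match
  balance (writer side), unknown to reader
  meta.id <- meta.id (int64 -> int64, writer optional)
  meta.primary <- meta.primary (bool -> bool, writer optional)
  meta.verified (writer side), unknown to reader
  R3 fires at enabled
  => forward verdict for Account: BREAKING, 1 violation(s)
decode walk for Account under reader schema v2:
  codes := [10.0]
  meta.id := null (absent, optional -> null)
  meta.primary := false
  read fails at meta.verified under R1 (no fill)
  => FAILS_AT (meta.verified, R1)
the other Account changes do not affect what is asked:
  field active in record Account: tag 13 changed to 33 -> triggers nothing under Account's printed rules — same verdict
  renamed field rating to balance in record Account -> triggers nothing under Account's printed rules — same verdict

forward: BREAKING [(enabled, R3)]; decoded: FAILS_AT (meta.verified, R1)


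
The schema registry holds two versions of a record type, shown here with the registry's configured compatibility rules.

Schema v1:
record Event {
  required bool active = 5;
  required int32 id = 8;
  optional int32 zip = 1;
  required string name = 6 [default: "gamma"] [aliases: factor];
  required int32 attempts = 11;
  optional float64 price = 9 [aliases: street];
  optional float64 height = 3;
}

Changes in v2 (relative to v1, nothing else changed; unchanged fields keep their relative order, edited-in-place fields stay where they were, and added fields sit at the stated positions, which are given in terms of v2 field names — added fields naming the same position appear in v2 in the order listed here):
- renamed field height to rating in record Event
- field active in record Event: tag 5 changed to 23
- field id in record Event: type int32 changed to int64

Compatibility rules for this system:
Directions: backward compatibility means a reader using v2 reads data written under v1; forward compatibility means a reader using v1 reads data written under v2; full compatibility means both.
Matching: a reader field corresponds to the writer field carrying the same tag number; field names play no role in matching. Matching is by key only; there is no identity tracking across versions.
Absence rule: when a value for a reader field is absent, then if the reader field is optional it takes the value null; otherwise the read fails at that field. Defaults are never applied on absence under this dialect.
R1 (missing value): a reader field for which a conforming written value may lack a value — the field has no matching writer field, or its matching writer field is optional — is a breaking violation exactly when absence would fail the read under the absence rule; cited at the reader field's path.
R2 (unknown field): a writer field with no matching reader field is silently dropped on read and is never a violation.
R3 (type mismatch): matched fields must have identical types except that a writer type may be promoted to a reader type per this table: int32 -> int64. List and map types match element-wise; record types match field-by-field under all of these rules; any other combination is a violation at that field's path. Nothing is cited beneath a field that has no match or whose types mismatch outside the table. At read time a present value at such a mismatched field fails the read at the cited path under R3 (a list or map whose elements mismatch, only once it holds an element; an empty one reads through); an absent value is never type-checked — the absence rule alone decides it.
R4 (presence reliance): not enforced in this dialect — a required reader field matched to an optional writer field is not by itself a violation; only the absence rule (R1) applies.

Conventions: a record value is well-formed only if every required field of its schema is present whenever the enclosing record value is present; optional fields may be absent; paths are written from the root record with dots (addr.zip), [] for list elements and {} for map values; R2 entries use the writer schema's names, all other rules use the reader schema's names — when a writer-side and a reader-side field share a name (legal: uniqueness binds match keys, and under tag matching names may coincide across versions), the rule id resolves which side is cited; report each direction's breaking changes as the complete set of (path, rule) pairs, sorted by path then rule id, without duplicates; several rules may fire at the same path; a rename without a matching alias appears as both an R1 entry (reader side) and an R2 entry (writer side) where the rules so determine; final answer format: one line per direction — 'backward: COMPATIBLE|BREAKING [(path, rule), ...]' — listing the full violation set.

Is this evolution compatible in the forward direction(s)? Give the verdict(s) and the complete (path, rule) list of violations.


arrows below run writer -> reader for Event
forward analysis of Event with v1 as reader and v2 as writer:
  no writer field matches reader active
  id <- id (int64 -> int32, writer required)
  zip <- zip (int32 -> int32, writer optional)
  name <- name (string -> string, writer required)
  attempts <- attempts (int32 -> int32, writer required)
  price <- price (float64 -> float64, writer optional)
  height <- rating (float64 -> float64, writer optional)
  writer field active has no reader counterpart
  violation R1 at active
  violation R3 at id
  => forward: BREAKING (2)
the rest of the Event diff is inert for this question:
  renamed field height to rating in record Event -> inert for the asked Event verdict: nothing fires

forward: BREAKING [(active, R1), (id, R3)]


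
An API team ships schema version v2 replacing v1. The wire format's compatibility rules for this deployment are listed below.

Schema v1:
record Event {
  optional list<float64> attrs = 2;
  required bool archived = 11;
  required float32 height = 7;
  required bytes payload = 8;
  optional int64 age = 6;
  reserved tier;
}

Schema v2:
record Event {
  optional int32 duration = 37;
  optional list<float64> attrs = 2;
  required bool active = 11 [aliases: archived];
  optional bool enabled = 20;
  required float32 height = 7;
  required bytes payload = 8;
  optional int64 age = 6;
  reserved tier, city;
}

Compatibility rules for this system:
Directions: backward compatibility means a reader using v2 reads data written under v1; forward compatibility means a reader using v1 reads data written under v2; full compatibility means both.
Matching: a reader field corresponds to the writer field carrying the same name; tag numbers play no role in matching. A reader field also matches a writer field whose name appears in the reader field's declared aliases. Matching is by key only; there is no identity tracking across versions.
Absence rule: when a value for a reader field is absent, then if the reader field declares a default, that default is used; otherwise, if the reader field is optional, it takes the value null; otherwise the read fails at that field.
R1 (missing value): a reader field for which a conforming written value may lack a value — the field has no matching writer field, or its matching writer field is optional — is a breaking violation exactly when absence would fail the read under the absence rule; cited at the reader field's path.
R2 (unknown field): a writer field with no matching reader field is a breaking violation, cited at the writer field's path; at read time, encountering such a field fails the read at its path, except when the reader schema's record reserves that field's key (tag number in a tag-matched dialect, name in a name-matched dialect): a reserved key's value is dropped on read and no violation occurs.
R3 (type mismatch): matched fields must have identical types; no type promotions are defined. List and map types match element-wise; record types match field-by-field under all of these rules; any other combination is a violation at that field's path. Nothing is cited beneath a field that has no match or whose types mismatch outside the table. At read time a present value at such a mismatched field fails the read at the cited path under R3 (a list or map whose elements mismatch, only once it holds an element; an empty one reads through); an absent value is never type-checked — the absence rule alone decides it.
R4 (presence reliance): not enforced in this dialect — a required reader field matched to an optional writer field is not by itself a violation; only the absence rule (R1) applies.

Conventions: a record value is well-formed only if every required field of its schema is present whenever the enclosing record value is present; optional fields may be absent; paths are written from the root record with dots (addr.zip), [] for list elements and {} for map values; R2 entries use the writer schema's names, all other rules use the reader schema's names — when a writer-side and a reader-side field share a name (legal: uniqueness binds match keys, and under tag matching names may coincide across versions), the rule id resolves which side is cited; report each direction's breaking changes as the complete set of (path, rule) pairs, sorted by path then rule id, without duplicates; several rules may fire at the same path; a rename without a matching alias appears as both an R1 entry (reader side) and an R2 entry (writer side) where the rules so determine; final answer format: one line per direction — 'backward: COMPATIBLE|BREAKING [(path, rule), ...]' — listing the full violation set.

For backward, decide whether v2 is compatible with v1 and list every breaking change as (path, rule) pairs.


each type pair in Event: writer, then reader
backward on Event — v2 reading data written by v1:
  duration has no writer counterpart
  attrs: list<float64> -> list<float64>, writer optional; from attrs
  active: bool -> bool, writer required; from archived
  enabled has no writer counterpart
  height: float32 -> float32, writer required; from height
  payload: bytes -> bytes, writer required; from payload
  age: int64 -> int64, writer optional; from age
  => backward: COMPATIBLE
checking off the Event differences that do not matter here:
  added field enabled to record Event: optional bool, tag 20 (in v2 it sits immediately before height) -> its effect on Event is confined to the forward direction, not asked
  renamed field archived to active in record Event (alias archived declared on the renamed field) -> its effect on Event is confined to the forward direction, not asked
  added field duration to record Event: optional int32, tag 37 (in v2 it sits immediately before attrs) -> its effect on Event is confined to the forward direction, not asked

backward: COMPATIBLE []


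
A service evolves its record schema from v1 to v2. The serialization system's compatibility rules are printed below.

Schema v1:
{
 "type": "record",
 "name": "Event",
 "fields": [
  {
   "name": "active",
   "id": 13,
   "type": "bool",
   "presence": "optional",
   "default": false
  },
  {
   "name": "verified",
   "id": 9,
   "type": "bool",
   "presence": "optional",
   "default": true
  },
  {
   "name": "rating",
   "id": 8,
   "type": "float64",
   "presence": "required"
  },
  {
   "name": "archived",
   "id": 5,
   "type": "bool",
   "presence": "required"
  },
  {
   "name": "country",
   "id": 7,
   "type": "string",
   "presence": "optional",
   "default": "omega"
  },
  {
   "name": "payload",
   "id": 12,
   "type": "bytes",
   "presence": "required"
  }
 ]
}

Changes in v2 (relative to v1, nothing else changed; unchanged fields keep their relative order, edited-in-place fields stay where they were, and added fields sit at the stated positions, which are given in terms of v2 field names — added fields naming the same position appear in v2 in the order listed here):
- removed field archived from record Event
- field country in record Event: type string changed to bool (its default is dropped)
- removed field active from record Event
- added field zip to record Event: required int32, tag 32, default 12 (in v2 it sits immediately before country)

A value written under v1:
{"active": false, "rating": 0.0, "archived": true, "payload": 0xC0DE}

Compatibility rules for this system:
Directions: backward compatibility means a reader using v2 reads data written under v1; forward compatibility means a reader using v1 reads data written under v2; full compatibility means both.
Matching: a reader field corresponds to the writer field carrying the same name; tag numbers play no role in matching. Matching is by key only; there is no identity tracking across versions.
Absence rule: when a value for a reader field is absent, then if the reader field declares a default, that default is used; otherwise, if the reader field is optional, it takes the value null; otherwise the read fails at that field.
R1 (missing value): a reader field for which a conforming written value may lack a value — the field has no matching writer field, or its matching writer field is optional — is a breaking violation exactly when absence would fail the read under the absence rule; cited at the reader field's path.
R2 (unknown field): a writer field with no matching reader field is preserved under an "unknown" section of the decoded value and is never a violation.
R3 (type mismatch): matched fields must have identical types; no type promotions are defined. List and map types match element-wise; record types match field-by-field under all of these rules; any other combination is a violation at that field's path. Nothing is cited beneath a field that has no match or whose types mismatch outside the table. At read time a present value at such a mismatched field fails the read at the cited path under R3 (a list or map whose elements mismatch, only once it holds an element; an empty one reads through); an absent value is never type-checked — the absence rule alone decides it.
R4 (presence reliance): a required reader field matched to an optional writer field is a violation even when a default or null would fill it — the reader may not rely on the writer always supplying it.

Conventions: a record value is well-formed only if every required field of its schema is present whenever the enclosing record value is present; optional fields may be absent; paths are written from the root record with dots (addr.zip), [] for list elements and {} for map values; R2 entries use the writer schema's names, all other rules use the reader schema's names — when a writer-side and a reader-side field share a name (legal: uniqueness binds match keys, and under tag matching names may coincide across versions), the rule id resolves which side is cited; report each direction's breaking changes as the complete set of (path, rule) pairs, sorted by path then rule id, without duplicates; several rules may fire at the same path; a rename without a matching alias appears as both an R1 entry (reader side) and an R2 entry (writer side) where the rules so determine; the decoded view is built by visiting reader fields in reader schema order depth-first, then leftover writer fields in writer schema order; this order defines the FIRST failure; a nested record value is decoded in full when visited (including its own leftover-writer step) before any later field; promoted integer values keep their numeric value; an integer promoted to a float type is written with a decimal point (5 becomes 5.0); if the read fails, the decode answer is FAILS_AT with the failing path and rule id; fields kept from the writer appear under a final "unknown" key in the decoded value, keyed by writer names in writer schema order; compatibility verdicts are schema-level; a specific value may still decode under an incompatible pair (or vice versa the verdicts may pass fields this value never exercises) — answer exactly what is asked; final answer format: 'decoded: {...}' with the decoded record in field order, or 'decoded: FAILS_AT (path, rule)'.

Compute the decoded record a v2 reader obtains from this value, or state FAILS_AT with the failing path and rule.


decoded: {"verified": true, "rating": 0.0, "zip": 12, "country": null, "payload": 0xC0DE, "unknown": {"active": false, "archived": true}}

each type pair in Event: writer, then reader
decode walk for Event under reader schema v2:
  verified := true (absent -> default)
  rating := 0.0
  zip := 12 (absent -> default)
  country := null (absent, optional -> null)
  payload := 0xC0DE
  writer active: kept under "unknown"
  writer archived: kept under "unknown"
  => decoded: {"verified": true, "rating": 0.0, "zip": 12, "country": null, "payload": 0xC0DE, "unknown": {"active": false, "archived": true}}
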